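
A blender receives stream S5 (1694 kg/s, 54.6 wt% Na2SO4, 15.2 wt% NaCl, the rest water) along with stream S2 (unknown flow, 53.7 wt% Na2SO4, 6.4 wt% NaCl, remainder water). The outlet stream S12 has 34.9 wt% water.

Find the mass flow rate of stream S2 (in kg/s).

1592 kg/s

Let S2 be the unknown flow. Total out = 1694 + S2.
water balance: 511.59 + 0.399·S2 = 0.349·(1694 + S2)
(0.399 − 0.349)·S2 = 0.349×1694 − 511.59 = 79.618
S2 = 79.618 / 0.050 = 1592.4 kg/s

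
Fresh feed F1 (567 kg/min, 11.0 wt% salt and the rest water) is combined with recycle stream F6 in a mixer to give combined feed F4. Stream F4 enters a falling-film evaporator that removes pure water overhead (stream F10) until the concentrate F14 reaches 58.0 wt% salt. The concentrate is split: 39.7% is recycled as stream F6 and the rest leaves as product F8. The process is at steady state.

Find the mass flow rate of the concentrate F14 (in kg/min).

178.3 kg/min

Overall salt balance (none leaves overhead): salt in fresh feed = salt in product, i.e. 567×0.110 = (1−0.397)·F14·0.580.
F14 = 62.37/(0.580×0.603) = 178.33 kg/min.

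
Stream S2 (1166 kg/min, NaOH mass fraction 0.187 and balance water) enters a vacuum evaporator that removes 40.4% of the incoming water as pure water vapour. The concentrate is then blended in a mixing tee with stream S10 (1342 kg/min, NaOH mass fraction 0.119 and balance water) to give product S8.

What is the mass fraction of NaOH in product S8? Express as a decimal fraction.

Vapour removed = 0.404×0.813×1166 = 382.98 kg/min; concentrate = 783.02 kg/min.
NaOH reaching the mixer = 218.04 (from concentrate) + 1342×0.119 = 377.74 kg/min.
Product flow = 783.02 + 1342 = 2125 kg/min; NaOH fraction = 0.178.

0.178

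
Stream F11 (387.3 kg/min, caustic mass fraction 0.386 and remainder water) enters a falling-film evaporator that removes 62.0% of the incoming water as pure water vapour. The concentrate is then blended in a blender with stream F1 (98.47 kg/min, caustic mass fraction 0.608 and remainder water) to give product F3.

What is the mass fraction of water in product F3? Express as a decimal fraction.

0.381

Vapour removed = 0.620×0.614×387.3 = 147.44 kg/min; concentrate = 239.86 kg/min.
water reaching the mixer = 90.365 (from concentrate) + 98.47×0.392 = 128.97 kg/min.
Product flow = 239.86 + 98.47 = 338.33 kg/min; water fraction = 0.381.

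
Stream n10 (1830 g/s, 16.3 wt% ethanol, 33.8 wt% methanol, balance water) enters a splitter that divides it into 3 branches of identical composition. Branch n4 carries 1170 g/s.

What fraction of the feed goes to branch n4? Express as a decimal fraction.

Fraction to n4 = 1170/1830 = 0.6393.

0.639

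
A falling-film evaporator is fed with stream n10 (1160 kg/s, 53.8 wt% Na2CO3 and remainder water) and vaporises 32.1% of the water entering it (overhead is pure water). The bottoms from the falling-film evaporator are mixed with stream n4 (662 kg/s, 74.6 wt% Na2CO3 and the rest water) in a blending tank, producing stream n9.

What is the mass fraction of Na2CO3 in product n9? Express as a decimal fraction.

0.6775

Vapour removed = 0.321×0.462×1160 = 172.03 kg/s; concentrate = 987.97 kg/s.
Na2CO3 reaching the mixer = 624.08 (from concentrate) + 662×0.746 = 1117.9 kg/s.
Product flow = 987.97 + 662 = 1650 kg/s; Na2CO3 fraction = 0.6775.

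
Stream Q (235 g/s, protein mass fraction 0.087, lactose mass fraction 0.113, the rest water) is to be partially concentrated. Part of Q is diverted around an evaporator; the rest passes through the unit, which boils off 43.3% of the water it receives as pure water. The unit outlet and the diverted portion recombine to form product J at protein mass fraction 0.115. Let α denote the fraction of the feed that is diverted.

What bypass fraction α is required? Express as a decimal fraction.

0.297

All 235×0.087 = 20.445 g/s of protein reaches J, so J = 20.445/0.115 = 177.78 g/s and vapour = 57.217 g/s.
The evaporator receives (1−α)·235 of feed at 0.800 water and removes 0.433 of that water:
0.433×0.800×(1−α)×235 = 57.217
(1−α) = 57.217/81.404 = 0.7029;  α = 0.2971.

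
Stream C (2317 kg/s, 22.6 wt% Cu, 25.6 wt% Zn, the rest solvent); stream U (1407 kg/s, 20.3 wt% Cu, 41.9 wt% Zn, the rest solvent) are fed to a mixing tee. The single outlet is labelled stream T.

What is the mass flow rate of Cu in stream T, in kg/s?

809.3 kg/s

Cu out = Cu in = 2317×0.226 + 1407×0.203 = 809.26 kg/s.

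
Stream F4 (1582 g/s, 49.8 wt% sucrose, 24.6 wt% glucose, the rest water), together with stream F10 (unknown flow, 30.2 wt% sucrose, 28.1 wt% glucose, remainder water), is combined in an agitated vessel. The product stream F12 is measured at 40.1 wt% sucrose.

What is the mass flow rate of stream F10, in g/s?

1550 g/s

Let F10 be the unknown flow. Total out = 1582 + F10.
sucrose balance: 787.84 + 0.302·F10 = 0.401·(1582 + F10)
(0.302 − 0.401)·F10 = 0.401×1582 − 787.84 = -153.45
F10 = -153.45 / -0.099 = 1550 g/s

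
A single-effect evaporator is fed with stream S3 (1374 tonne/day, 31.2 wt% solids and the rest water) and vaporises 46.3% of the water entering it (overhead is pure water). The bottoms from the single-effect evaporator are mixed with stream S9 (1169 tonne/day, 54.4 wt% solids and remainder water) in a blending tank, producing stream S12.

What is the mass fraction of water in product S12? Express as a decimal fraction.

0.494

Vapour removed = 0.463×0.688×1374 = 437.68 tonne/day; concentrate = 936.32 tonne/day.
water reaching the mixer = 507.63 (from concentrate) + 1169×0.456 = 1040.7 tonne/day.
Product flow = 936.32 + 1169 = 2105.3 tonne/day; water fraction = 0.494.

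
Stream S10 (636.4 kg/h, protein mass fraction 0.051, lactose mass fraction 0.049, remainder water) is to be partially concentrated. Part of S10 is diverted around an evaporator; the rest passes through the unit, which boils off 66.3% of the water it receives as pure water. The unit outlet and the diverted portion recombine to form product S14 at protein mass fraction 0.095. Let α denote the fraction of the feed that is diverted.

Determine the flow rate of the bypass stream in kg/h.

142.4 kg/h

All 636.4×0.051 = 32.456 kg/h of protein reaches S14, so S14 = 32.456/0.095 = 341.65 kg/h and vapour = 294.75 kg/h.
The evaporator receives (1−α)·636.4 of feed at 0.900 water and removes 0.663 of that water:
0.663×0.900×(1−α)×636.4 = 294.75
(1−α) = 294.75/379.74 = 0.7762;  α = 0.2238.
Bypass flow = 0.2238×636.4 = 142.43 kg/h.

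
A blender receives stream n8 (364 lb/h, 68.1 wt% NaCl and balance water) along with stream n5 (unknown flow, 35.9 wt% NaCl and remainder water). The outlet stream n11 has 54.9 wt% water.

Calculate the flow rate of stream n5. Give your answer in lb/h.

Let n5 be the unknown flow. Total out = 364 + n5.
water balance: 116.12 + 0.641·n5 = 0.549·(364 + n5)
(0.641 − 0.549)·n5 = 0.549×364 − 116.12 = 83.72
n5 = 83.72 / 0.092 = 910 lb/h

910 lb/h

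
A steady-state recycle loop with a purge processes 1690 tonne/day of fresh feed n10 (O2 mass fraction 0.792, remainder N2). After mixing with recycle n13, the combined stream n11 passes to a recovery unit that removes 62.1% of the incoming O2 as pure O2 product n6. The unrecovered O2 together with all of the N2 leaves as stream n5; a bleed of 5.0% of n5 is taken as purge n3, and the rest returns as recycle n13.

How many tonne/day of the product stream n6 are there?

1299 tonne/day

O2 in n11: m_A = 1690×0.792 + (1−0.050)·(1−0.621)·m_A, so m_A = 1338.5/0.6400 = 2091.5 tonne/day.
Product n6 = 0.621×2091.5 = 1298.8 tonne/day.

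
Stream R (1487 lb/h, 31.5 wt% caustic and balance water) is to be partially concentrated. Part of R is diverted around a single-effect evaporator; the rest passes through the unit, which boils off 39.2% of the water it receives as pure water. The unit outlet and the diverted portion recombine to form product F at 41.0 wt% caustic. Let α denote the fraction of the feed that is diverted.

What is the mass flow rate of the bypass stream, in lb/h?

All 1487×0.315 = 468.41 lb/h of caustic reaches F, so F = 468.41/0.410 = 1142.5 lb/h and vapour = 344.55 lb/h.
The evaporator receives (1−α)·1487 of feed at 0.685 water and removes 0.392 of that water:
0.392×0.685×(1−α)×1487 = 344.55
(1−α) = 344.55/399.29 = 0.8629;  α = 0.1371.
Bypass flow = 0.1371×1487 = 203.86 lb/h.

203.9 lb/h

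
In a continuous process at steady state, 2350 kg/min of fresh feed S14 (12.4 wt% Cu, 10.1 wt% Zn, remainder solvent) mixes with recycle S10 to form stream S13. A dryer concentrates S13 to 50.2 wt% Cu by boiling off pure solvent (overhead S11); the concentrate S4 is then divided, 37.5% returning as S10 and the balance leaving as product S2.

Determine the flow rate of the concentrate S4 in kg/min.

928.8 kg/min

Overall Cu balance (none leaves overhead): Cu in fresh feed = Cu in product, i.e. 2350×0.124 = (1−0.375)·S4·0.502.
S4 = 291.4/(0.502×0.625) = 928.76 kg/min.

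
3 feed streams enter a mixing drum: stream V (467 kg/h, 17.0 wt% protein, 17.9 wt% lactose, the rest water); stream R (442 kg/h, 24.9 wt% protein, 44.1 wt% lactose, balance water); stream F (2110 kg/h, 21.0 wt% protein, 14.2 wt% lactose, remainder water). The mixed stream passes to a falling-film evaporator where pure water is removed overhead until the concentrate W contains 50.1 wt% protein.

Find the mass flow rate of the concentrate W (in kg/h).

protein entering = 467×0.170 + 442×0.249 + 2110×0.210 = 632.55 kg/h.
All protein reports to W, so W = 632.55/0.501 = 1262.6 kg/h.

1263 kg/h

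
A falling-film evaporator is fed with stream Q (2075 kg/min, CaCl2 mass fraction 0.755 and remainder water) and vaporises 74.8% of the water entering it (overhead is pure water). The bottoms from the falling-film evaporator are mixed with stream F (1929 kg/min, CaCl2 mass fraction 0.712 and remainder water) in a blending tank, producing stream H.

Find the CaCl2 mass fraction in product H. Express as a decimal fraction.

0.811

Vapour removed = 0.748×0.245×2075 = 380.26 kg/min; concentrate = 1694.7 kg/min.
CaCl2 reaching the mixer = 1566.6 (from concentrate) + 1929×0.712 = 2940.1 kg/min.
Product flow = 1694.7 + 1929 = 3623.7 kg/min; CaCl2 fraction = 0.811.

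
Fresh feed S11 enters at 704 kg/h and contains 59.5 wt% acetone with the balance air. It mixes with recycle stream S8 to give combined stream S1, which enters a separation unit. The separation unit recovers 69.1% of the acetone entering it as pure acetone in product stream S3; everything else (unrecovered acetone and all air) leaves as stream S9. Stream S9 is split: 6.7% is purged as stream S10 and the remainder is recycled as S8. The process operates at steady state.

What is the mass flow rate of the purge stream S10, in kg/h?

air enters only via S11 and leaves only via the purge: 704×0.405 = 0.067×(air in S9), and the separation unit passes all air, so air in S1 = air in S9 = 4255.5 kg/h.
acetone in S1: m_A = 704×0.595 + (1−0.067)·(1−0.691)·m_A, so m_A = 418.88/0.7117 = 588.56 kg/h.
S9 = (1−0.691)×588.56 + 4255.5 = 4437.4 kg/h.
Purge S10 = 0.067×4437.4 = 297.3 kg/h.

297.3 kg/h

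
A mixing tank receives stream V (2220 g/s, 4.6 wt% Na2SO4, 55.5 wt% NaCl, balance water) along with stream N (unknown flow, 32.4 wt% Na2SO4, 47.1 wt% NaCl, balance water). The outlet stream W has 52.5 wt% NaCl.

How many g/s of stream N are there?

Let N be the unknown flow. Total out = 2220 + N.
NaCl balance: 1232.1 + 0.471·N = 0.525·(2220 + N)
(0.471 − 0.525)·N = 0.525×2220 − 1232.1 = -66.6
N = -66.6 / -0.054 = 1233.3 g/s

1233 g/s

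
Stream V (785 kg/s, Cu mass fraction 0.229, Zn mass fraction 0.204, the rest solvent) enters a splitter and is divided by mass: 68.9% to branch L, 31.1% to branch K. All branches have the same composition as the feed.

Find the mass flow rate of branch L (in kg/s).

540.9 kg/s

Branch L flow = 0.689×785 = 540.87 kg/s.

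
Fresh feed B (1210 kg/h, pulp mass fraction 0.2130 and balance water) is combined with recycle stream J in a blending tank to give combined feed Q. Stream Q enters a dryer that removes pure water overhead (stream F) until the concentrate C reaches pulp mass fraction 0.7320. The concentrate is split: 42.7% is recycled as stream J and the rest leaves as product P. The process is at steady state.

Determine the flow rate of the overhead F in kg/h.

Overall pulp balance (none leaves overhead): pulp in fresh feed = pulp in product, i.e. 1210×0.213 = (1−0.427)·C·0.732.
C = 257.73/(0.732×0.573) = 614.47 kg/h.
Recycle J = 0.427×614.47 = 262.38 kg/h.
Combined feed Q = 1210 + 262.38 = 1472.4 kg/h.
Overhead F = Q − C = 1472.4 − 614.47 = 857.91 kg/h.

857.9 kg/h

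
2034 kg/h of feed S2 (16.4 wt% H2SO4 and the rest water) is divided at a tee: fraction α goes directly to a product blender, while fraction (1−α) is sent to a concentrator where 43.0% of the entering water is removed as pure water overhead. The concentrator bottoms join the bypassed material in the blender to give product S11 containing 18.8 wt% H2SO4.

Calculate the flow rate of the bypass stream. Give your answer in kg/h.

1312 kg/h

All 2034×0.164 = 333.58 kg/h of H2SO4 reaches S11, so S11 = 333.58/0.188 = 1774.3 kg/h and vapour = 259.66 kg/h.
The evaporator receives (1−α)·2034 of feed at 0.836 water and removes 0.430 of that water:
0.430×0.836×(1−α)×2034 = 259.66
(1−α) = 259.66/731.18 = 0.3551;  α = 0.6449.
Bypass flow = 0.6449×2034 = 1311.7 kg/h.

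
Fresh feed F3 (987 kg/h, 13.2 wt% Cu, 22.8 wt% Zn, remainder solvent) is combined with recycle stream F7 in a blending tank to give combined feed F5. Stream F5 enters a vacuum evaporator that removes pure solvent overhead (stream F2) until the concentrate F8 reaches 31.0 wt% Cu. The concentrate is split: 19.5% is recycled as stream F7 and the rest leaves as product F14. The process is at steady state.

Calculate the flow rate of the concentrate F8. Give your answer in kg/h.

Overall Cu balance (none leaves overhead): Cu in fresh feed = Cu in product, i.e. 987×0.132 = (1−0.195)·F8·0.310.
F8 = 130.28/(0.310×0.805) = 522.08 kg/h.

522.1 kg/h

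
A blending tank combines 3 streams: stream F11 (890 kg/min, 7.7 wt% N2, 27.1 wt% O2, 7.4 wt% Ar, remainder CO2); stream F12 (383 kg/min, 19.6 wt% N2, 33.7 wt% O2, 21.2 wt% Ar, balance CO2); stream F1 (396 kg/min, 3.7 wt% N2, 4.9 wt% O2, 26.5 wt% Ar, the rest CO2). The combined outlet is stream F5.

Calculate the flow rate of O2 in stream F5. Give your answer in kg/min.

O2 out = O2 in = 890×0.271 + 383×0.337 + 396×0.049 = 389.67 kg/min.

389.7 kg/min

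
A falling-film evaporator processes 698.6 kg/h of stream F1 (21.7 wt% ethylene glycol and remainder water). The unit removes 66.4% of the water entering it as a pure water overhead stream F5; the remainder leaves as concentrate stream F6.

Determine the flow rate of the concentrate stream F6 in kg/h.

water entering = 698.6×0.783 = 547 kg/h; overhead removed = 0.664×547 = 363.21 kg/h.
Concentrate = 698.6 − 363.21 = 335.39 kg/h.

335.4 kg/h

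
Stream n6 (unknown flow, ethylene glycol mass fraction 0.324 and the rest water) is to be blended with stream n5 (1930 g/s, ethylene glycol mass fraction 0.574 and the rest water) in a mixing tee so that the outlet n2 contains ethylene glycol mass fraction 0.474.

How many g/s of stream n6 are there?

1287 g/s

Let n6 be the unknown flow. Total out = 1930 + n6.
ethylene glycol balance: 1107.8 + 0.324·n6 = 0.474·(1930 + n6)
(0.324 − 0.474)·n6 = 0.474×1930 − 1107.8 = -193
n6 = -193 / -0.150 = 1286.7 g/s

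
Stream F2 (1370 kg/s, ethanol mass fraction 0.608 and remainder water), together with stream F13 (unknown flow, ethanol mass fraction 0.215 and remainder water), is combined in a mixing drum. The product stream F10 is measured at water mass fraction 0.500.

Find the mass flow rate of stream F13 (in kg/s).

519.2 kg/s

Let F13 be the unknown flow. Total out = 1370 + F13.
water balance: 537.04 + 0.785·F13 = 0.500·(1370 + F13)
(0.785 − 0.500)·F13 = 0.500×1370 − 537.04 = 147.96
F13 = 147.96 / 0.285 = 519.16 kg/s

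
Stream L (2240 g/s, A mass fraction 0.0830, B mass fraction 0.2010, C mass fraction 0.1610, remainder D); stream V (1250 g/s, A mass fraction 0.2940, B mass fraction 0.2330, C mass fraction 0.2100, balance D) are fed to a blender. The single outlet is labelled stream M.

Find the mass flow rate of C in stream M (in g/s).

C out = C in = 2240×0.161 + 1250×0.210 = 623.14 g/s.

623.1 g/s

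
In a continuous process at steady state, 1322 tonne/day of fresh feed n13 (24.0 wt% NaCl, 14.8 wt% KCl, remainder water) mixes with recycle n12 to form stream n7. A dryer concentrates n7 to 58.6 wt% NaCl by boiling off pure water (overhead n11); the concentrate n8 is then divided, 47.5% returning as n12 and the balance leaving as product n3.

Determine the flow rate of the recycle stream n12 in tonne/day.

489.9 tonne/day

Overall NaCl balance (none leaves overhead): NaCl in fresh feed = NaCl in product, i.e. 1322×0.240 = (1−0.475)·n8·0.586.
n8 = 317.28/(0.586×0.525) = 1031.3 tonne/day.
Recycle n12 = 0.475×1031.3 = 489.87 tonne/day.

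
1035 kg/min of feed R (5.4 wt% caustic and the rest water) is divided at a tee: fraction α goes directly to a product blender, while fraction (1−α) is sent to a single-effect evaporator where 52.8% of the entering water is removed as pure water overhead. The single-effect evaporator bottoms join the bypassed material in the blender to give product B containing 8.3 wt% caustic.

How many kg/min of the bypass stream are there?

311 kg/min

All 1035×0.054 = 55.89 kg/min of caustic reaches B, so B = 55.89/0.083 = 673.37 kg/min and vapour = 361.63 kg/min.
The evaporator receives (1−α)·1035 of feed at 0.946 water and removes 0.528 of that water:
0.528×0.946×(1−α)×1035 = 361.63
(1−α) = 361.63/516.97 = 0.6995;  α = 0.3005.
Bypass flow = 0.3005×1035 = 311.01 kg/min.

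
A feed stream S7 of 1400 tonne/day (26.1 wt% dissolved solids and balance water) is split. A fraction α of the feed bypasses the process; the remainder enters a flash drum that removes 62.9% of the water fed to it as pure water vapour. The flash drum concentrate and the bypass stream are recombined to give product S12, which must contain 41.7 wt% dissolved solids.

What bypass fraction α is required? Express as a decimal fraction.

0.195

All 1400×0.261 = 365.4 tonne/day of dissolved solids reaches S12, so S12 = 365.4/0.417 = 876.26 tonne/day and vapour = 523.74 tonne/day.
The evaporator receives (1−α)·1400 of feed at 0.739 water and removes 0.629 of that water:
0.629×0.739×(1−α)×1400 = 523.74
(1−α) = 523.74/650.76 = 0.8048;  α = 0.1952.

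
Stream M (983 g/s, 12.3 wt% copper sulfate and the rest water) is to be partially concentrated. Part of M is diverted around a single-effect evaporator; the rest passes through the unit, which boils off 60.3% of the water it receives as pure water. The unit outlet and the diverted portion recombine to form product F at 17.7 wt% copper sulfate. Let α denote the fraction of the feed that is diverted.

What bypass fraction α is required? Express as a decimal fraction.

0.423

All 983×0.123 = 120.91 g/s of copper sulfate reaches F, so F = 120.91/0.177 = 683.1 g/s and vapour = 299.9 g/s.
The evaporator receives (1−α)·983 of feed at 0.877 water and removes 0.603 of that water:
0.603×0.877×(1−α)×983 = 299.9
(1−α) = 299.9/519.84 = 0.5769;  α = 0.4231.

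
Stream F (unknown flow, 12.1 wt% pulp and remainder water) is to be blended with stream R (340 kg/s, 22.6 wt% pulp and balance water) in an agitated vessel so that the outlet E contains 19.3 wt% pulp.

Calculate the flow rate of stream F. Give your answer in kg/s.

Let F be the unknown flow. Total out = 340 + F.
pulp balance: 76.84 + 0.121·F = 0.193·(340 + F)
(0.121 − 0.193)·F = 0.193×340 − 76.84 = -11.22
F = -11.22 / -0.072 = 155.83 kg/s

155.8 kg/s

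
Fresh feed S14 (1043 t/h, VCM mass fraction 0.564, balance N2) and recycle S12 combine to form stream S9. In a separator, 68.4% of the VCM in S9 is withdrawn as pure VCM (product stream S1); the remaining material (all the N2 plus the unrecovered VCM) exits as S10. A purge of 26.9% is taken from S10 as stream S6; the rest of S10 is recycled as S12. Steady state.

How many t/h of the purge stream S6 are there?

N2 enters only via S14 and leaves only via the purge: 1043×0.436 = 0.269×(N2 in S10), and the separator passes all N2, so N2 in S9 = N2 in S10 = 1690.5 t/h.
VCM in S9: m_A = 1043×0.564 + (1−0.269)·(1−0.684)·m_A, so m_A = 588.25/0.7690 = 764.95 t/h.
S10 = (1−0.684)×764.95 + 1690.5 = 1932.2 t/h.
Purge S6 = 0.269×1932.2 = 519.77 t/h.

519.8 t/h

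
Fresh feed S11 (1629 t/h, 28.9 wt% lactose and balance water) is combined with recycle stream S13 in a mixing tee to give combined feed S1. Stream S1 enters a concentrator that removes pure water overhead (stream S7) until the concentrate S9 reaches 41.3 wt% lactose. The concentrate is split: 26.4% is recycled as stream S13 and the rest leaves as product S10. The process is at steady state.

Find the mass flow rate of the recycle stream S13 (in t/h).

Overall lactose balance (none leaves overhead): lactose in fresh feed = lactose in product, i.e. 1629×0.289 = (1−0.264)·S9·0.413.
S9 = 470.78/(0.413×0.736) = 1548.8 t/h.
Recycle S13 = 0.264×1548.8 = 408.88 t/h.

408.9 t/h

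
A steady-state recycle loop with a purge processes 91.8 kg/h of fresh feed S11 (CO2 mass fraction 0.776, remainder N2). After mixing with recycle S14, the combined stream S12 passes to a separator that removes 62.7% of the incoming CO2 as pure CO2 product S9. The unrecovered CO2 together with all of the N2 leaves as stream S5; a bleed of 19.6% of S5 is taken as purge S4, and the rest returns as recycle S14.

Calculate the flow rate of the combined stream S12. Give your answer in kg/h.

206.7 kg/h

N2 enters only via S11 and leaves only via the purge: 91.8×0.224 = 0.196×(N2 in S5), and the separator passes all N2, so N2 in S12 = N2 in S5 = 104.91 kg/h.
CO2 in S12: m_A = 91.8×0.776 + (1−0.196)·(1−0.627)·m_A, so m_A = 71.237/0.7001 = 101.75 kg/h.
S12 = 101.75 + 104.91 = 206.67 kg/h.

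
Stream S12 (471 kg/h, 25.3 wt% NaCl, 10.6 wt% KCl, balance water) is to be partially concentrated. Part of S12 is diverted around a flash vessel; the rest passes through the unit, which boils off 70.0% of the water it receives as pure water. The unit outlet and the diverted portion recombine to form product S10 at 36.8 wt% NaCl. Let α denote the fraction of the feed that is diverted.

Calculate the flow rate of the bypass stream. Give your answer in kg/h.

143 kg/h

All 471×0.253 = 119.16 kg/h of NaCl reaches S10, so S10 = 119.16/0.368 = 323.81 kg/h and vapour = 147.19 kg/h.
The evaporator receives (1−α)·471 of feed at 0.641 water and removes 0.700 of that water:
0.700×0.641×(1−α)×471 = 147.19
(1−α) = 147.19/211.34 = 0.6965;  α = 0.3035.
Bypass flow = 0.3035×471 = 142.97 kg/h.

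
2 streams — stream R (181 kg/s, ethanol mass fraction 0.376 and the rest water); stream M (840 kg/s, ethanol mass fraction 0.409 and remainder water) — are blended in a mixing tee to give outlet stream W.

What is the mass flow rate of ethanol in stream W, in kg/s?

ethanol out = ethanol in = 181×0.376 + 840×0.409 = 411.62 kg/s.

411.6 kg/s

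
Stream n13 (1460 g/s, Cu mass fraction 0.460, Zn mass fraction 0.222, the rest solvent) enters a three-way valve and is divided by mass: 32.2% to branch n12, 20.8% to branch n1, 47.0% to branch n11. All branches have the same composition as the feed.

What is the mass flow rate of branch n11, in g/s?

686.2 g/s

Branch n11 flow = 0.470×1460 = 686.2 g/s.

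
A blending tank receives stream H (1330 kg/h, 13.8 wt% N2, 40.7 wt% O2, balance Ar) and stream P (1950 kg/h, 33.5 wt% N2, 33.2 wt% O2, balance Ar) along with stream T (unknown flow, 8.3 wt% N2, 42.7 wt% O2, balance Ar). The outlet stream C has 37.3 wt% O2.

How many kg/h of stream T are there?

643.1 kg/h

Let T be the unknown flow. Total out = 3280 + T.
O2 balance: 1188.7 + 0.427·T = 0.373·(3280 + T)
(0.427 − 0.373)·T = 0.373×3280 − 1188.7 = 34.73
T = 34.73 / 0.054 = 643.15 kg/h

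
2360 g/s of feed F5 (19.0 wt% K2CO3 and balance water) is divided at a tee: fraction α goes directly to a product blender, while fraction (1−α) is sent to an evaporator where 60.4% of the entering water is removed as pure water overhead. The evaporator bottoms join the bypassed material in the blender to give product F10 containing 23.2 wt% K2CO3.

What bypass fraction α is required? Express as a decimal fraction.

0.630

All 2360×0.190 = 448.4 g/s of K2CO3 reaches F10, so F10 = 448.4/0.232 = 1932.8 g/s and vapour = 427.24 g/s.
The evaporator receives (1−α)·2360 of feed at 0.810 water and removes 0.604 of that water:
0.604×0.810×(1−α)×2360 = 427.24
(1−α) = 427.24/1154.6 = 0.3700;  α = 0.6300.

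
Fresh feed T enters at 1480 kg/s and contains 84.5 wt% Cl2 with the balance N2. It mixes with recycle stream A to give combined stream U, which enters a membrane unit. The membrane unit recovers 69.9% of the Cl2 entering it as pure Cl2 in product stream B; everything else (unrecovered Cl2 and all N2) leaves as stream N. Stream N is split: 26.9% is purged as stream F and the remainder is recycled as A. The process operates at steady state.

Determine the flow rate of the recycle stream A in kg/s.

N2 enters only via T and leaves only via the purge: 1480×0.155 = 0.269×(N2 in N), and the membrane unit passes all N2, so N2 in U = N2 in N = 852.79 kg/s.
Cl2 in U: m_A = 1480×0.845 + (1−0.269)·(1−0.699)·m_A, so m_A = 1250.6/0.7800 = 1603.4 kg/s.
N = (1−0.699)×1603.4 + 852.79 = 1335.4 kg/s.
Recycle A = (1−0.269)×1335.4 = 976.19 kg/s.

976.2 kg/s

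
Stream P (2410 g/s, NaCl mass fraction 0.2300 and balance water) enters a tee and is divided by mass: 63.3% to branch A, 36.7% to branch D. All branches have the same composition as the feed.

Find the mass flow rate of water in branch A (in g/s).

Branch A total = 0.633×2410 = 1525.5 g/s.
water in A = 0.770×1525.5 = 1174.7 g/s.

1175 g/s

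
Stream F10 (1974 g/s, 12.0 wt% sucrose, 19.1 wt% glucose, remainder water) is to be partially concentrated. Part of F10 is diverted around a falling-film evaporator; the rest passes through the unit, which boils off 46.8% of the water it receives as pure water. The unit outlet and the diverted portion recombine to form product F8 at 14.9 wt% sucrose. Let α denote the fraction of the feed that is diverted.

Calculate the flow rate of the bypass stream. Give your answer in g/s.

782.5 g/s

All 1974×0.120 = 236.88 g/s of sucrose reaches F8, so F8 = 236.88/0.149 = 1589.8 g/s and vapour = 384.2 g/s.
The evaporator receives (1−α)·1974 of feed at 0.689 water and removes 0.468 of that water:
0.468×0.689×(1−α)×1974 = 384.2
(1−α) = 384.2/636.52 = 0.6036;  α = 0.3964.
Bypass flow = 0.3964×1974 = 782.5 g/s.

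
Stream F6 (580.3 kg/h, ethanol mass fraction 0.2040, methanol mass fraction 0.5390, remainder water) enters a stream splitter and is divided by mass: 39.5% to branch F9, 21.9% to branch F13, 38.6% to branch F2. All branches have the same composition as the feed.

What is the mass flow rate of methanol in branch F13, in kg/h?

68.5 kg/h

Branch F13 total = 0.219×580.3 = 127.09 kg/h.
methanol in F13 = 0.539×127.09 = 68.499 kg/h.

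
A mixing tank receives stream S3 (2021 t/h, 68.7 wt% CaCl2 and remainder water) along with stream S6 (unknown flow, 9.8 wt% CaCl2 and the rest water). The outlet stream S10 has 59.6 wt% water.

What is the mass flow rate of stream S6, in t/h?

Let S6 be the unknown flow. Total out = 2021 + S6.
water balance: 632.57 + 0.902·S6 = 0.596·(2021 + S6)
(0.902 − 0.596)·S6 = 0.596×2021 − 632.57 = 571.94
S6 = 571.94 / 0.306 = 1869.1 t/h

1869 t/h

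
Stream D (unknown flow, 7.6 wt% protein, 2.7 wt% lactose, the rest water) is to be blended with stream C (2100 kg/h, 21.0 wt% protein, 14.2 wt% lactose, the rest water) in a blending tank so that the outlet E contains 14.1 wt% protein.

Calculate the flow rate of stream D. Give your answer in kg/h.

Let D be the unknown flow. Total out = 2100 + D.
protein balance: 441 + 0.076·D = 0.141·(2100 + D)
(0.076 − 0.141)·D = 0.141×2100 − 441 = -144.9
D = -144.9 / -0.065 = 2229.2 kg/h

2229 kg/h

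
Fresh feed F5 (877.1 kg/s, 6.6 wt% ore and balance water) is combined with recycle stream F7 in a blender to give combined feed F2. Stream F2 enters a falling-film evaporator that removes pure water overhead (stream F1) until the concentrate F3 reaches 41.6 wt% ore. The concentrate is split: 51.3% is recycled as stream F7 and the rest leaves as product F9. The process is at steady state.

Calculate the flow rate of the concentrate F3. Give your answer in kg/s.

Overall ore balance (none leaves overhead): ore in fresh feed = ore in product, i.e. 877.1×0.066 = (1−0.513)·F3·0.416.
F3 = 57.889/(0.416×0.487) = 285.74 kg/s.

285.7 kg/s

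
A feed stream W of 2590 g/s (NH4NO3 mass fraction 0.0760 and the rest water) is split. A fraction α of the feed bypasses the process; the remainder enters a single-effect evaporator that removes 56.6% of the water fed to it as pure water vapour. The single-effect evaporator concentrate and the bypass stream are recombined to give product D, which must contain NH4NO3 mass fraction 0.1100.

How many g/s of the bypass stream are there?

All 2590×0.076 = 196.84 g/s of NH4NO3 reaches D, so D = 196.84/0.110 = 1789.5 g/s and vapour = 800.55 g/s.
The evaporator receives (1−α)·2590 of feed at 0.924 water and removes 0.566 of that water:
0.566×0.924×(1−α)×2590 = 800.55
(1−α) = 800.55/1354.5 = 0.5910;  α = 0.4090.
Bypass flow = 0.4090×2590 = 1059.3 g/s.

1059 g/s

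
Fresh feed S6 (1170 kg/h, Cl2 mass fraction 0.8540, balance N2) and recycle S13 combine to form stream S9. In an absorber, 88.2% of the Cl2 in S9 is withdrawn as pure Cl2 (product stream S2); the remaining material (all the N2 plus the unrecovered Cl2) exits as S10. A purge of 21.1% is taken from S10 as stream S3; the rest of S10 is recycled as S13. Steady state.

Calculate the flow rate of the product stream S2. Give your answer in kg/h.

Cl2 in S9: m_A = 1170×0.854 + (1−0.211)·(1−0.882)·m_A, so m_A = 999.18/0.9069 = 1101.8 kg/h.
Product S2 = 0.882×1101.8 = 971.75 kg/h.

971.7 kg/h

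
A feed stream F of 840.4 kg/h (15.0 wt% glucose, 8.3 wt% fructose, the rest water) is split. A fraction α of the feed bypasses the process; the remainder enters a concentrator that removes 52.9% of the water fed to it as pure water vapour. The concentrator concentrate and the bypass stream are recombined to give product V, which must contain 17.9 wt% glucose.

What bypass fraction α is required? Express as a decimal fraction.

All 840.4×0.150 = 126.06 kg/h of glucose reaches V, so V = 126.06/0.179 = 704.25 kg/h and vapour = 136.15 kg/h.
The evaporator receives (1−α)·840.4 of feed at 0.767 water and removes 0.529 of that water:
0.529×0.767×(1−α)×840.4 = 136.15
(1−α) = 136.15/340.99 = 0.3993;  α = 0.6007.

0.601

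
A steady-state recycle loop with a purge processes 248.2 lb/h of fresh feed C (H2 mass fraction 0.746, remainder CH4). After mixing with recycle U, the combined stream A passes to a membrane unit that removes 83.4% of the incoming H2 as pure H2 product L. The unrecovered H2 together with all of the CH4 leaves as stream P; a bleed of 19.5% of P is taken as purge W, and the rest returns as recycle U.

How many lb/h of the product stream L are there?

178.2 lb/h

H2 in A: m_A = 248.2×0.746 + (1−0.195)·(1−0.834)·m_A, so m_A = 185.16/0.8664 = 213.72 lb/h.
Product L = 0.834×213.72 = 178.24 lb/h.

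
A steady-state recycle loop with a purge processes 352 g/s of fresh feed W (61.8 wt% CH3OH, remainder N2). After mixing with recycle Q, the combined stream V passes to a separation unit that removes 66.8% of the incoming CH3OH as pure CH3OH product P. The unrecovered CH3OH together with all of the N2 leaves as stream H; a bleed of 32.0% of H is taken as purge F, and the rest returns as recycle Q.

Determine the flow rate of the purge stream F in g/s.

164.3 g/s

N2 enters only via W and leaves only via the purge: 352×0.382 = 0.320×(N2 in H), and the separation unit passes all N2, so N2 in V = N2 in H = 420.2 g/s.
CH3OH in V: m_A = 352×0.618 + (1−0.320)·(1−0.668)·m_A, so m_A = 217.54/0.7742 = 280.97 g/s.
H = (1−0.668)×280.97 + 420.2 = 513.48 g/s.
Purge F = 0.320×513.48 = 164.31 g/s.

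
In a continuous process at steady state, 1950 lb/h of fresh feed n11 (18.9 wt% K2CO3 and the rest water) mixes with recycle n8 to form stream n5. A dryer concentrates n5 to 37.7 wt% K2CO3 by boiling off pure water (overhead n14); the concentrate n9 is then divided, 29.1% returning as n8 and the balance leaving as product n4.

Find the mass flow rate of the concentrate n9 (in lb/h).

1379 lb/h

Overall K2CO3 balance (none leaves overhead): K2CO3 in fresh feed = K2CO3 in product, i.e. 1950×0.189 = (1−0.291)·n9·0.377.
n9 = 368.55/(0.377×0.709) = 1378.8 lb/h.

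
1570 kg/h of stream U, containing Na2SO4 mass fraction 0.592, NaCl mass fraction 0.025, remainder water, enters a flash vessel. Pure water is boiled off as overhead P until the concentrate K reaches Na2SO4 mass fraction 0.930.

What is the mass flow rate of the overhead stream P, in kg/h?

570.6 kg/h

Na2SO4 is conserved: 1570×0.592 = 929.44 kg/h all reports to the concentrate.
Concentrate = 929.44/(target fraction) = 999.4 kg/h.
Overhead = 1570 − 999.4 = 570.6 kg/h.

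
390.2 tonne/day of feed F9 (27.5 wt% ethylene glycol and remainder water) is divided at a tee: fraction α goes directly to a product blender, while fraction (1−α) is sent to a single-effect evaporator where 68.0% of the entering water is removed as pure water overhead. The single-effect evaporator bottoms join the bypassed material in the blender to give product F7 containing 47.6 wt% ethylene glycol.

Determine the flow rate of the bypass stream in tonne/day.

All 390.2×0.275 = 107.31 tonne/day of ethylene glycol reaches F7, so F7 = 107.31/0.476 = 225.43 tonne/day and vapour = 164.77 tonne/day.
The evaporator receives (1−α)·390.2 of feed at 0.725 water and removes 0.680 of that water:
0.680×0.725×(1−α)×390.2 = 164.77
(1−α) = 164.77/192.37 = 0.8565;  α = 0.1435.
Bypass flow = 0.1435×390.2 = 55.982 tonne/day.

55.98 tonne/day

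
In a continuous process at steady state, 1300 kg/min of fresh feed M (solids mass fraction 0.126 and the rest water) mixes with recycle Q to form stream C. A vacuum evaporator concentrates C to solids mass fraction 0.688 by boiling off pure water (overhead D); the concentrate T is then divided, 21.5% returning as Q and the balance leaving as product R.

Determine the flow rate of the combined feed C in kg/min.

1365 kg/min

Overall solids balance (none leaves overhead): solids in fresh feed = solids in product, i.e. 1300×0.126 = (1−0.215)·T·0.688.
T = 163.8/(0.688×0.785) = 303.29 kg/min.
Recycle Q = 0.215×303.29 = 65.207 kg/min.
Combined feed C = 1300 + 65.207 = 1365.2 kg/min.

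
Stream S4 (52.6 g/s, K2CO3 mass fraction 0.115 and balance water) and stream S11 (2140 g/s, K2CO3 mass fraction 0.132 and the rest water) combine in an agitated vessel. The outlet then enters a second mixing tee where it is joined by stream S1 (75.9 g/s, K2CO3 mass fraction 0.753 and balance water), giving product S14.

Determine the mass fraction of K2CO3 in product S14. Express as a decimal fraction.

0.152

Overall, product flow = 2268.5 g/s.
K2CO3 in = 52.6×0.115 + 2140×0.132 + 75.9×0.753 = 345.68 g/s.
K2CO3 fraction in S14 = 0.152.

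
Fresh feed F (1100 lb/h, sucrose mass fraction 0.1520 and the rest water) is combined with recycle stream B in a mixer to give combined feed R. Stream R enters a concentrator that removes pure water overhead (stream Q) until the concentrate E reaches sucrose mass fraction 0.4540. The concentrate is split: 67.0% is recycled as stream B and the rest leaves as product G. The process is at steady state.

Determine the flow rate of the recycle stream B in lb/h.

747.7 lb/h

Overall sucrose balance (none leaves overhead): sucrose in fresh feed = sucrose in product, i.e. 1100×0.152 = (1−0.670)·E·0.454.
E = 167.2/(0.454×0.330) = 1116 lb/h.
Recycle B = 0.670×1116 = 747.72 lb/h.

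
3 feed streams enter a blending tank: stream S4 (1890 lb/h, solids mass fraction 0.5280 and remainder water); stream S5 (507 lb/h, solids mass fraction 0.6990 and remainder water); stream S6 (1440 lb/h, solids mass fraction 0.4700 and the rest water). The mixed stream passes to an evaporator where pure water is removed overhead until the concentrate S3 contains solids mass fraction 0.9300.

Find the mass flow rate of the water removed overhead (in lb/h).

solids entering = 1890×0.528 + 507×0.699 + 1440×0.470 = 2029.1 lb/h.
All solids reports to S3, so S3 = 2029.1/0.930 = 2181.8 lb/h.
Total feed = 3837 lb/h; overhead = 3837 − 2181.8 = 1655.2 lb/h.

1655 lb/h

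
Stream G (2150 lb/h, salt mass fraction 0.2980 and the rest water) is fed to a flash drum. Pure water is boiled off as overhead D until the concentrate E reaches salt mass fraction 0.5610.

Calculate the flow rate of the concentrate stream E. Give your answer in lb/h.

salt is conserved: 2150×0.298 = 640.7 lb/h all reports to the concentrate.
Concentrate = 640.7/(target fraction) = 1142.1 lb/h.

1142 lb/h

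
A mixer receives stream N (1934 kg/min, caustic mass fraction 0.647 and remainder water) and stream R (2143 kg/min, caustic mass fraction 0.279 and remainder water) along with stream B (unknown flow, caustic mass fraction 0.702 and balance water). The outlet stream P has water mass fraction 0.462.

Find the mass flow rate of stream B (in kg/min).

Let B be the unknown flow. Total out = 4077 + B.
water balance: 2227.8 + 0.298·B = 0.462·(4077 + B)
(0.298 − 0.462)·B = 0.462×4077 − 2227.8 = -344.23
B = -344.23 / -0.164 = 2099 kg/min

2099 kg/min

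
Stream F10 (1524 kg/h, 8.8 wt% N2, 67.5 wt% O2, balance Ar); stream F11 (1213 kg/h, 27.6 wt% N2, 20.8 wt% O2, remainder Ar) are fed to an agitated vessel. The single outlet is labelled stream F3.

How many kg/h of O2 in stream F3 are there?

O2 out = O2 in = 1524×0.675 + 1213×0.208 = 1281 kg/h.

1281 kg/h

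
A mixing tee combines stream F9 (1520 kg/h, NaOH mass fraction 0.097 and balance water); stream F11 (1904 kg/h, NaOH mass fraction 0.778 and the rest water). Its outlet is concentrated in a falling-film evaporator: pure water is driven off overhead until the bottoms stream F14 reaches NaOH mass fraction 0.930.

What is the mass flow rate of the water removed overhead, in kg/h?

NaOH entering = 1520×0.097 + 1904×0.778 = 1628.8 kg/h.
All NaOH reports to F14, so F14 = 1628.8/0.930 = 1751.3 kg/h.
Total feed = 3424 kg/h; overhead = 3424 − 1751.3 = 1672.7 kg/h.

1673 kg/h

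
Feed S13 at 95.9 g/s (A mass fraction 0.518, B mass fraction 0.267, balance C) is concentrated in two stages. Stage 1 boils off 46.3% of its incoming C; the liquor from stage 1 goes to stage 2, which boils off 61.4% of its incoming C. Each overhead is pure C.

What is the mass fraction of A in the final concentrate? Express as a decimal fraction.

C in feed = 95.9×0.215 = 20.619 g/s.
After stage 1: C left = (1−0.463)×20.619 = 11.072; stream total = 86.354 g/s.
After stage 2: C left = (1−0.614)×11.072 = 4.2738; final concentrate = 79.555 g/s.
A fraction = 49.676/79.555 = 0.624.

0.624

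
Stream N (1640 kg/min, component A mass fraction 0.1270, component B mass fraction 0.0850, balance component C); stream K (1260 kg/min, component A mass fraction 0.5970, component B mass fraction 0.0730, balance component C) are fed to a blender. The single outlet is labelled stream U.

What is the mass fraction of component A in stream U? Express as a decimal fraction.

Total flow out = 1640 + 1260 = 2900 kg/min.
component A in = 1640×0.127 + 1260×0.597 = 960.5 kg/min.
component A mass fraction in U = 960.5/2900 = 0.3312.

0.3312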